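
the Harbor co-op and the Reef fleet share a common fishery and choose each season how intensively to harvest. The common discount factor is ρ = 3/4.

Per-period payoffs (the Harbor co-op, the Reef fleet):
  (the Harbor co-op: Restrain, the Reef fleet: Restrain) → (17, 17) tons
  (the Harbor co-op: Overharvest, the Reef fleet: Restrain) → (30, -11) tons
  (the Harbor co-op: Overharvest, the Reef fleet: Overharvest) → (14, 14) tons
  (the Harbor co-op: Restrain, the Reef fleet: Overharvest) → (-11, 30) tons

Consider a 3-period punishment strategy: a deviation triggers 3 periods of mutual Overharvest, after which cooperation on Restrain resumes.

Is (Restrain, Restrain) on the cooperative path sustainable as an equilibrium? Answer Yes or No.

Comparing payoff streams over the 4 periods until play realigns: cooperate → 17(1+ρ+…+ρ^3); deviate → 30 + 14(ρ+…+ρ^3).
Cooperation is sustained iff (17−14)(ρ+…+ρ^3) ≥ 30−17.
ρ+…+ρ^3 = 3/4·(1−(3/4)^3)/(1−3/4) = 1.7344, and (30−17)/(17−14) = 4.3333.
1.7344 < 4.3333, so cooperation is not sustainable.

No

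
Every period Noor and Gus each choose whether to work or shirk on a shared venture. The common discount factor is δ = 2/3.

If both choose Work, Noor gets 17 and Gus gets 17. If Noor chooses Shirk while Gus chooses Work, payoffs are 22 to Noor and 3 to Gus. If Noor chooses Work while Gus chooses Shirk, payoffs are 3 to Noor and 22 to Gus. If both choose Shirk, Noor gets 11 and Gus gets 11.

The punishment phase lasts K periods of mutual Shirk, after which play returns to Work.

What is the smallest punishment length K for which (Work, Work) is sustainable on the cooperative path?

2

Need Σ_{k=1}^{K} δ^k ≥ (22−17)/(17−11) = 0.8333 at δ = 2/3.
At K = 1 the sum is 0.6667 < 0.8333; at K = 2 it is 1.1111 ≥ 0.8333.
So the minimum punishment length is K = 2.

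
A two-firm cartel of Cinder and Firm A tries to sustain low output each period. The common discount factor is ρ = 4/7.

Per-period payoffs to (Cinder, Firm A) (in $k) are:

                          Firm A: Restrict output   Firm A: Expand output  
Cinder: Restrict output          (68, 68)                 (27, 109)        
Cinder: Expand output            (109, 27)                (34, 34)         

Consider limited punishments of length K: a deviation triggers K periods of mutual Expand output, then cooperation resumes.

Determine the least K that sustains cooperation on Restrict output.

No profitable deviation requires (68−34)(ρ+…+ρ^K) ≥ 109−68, i.e. ρ+…+ρ^K ≥ 41/34 ≈ 1.2059.
With ρ = 4/7, the partial sums are K=1: 0.5714, K=2: 0.8980, K=3: 1.0845, K=4: 1.1912, K=5: 1.2521.
K = 5 is the first length at which the sum reaches 1.2059.

5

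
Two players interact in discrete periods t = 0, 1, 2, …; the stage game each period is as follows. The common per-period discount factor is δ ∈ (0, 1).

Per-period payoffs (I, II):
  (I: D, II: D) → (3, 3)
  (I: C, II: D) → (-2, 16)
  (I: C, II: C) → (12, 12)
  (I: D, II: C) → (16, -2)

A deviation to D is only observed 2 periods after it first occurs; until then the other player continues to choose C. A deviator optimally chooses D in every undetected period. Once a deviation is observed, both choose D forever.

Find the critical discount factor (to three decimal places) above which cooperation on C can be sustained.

0.555

A deviator earns 16 for 2 periods, then 3 forever; cooperating earns 12 forever. Multiplying the IC by (1−δ):
12 ≥ 16(1−δ^2) + 3δ^2, so 13·δ^2 ≥ 4 and δ^2 ≥ 4/13.
δ ≥ (4/13)^(1/2) ≈ 0.555.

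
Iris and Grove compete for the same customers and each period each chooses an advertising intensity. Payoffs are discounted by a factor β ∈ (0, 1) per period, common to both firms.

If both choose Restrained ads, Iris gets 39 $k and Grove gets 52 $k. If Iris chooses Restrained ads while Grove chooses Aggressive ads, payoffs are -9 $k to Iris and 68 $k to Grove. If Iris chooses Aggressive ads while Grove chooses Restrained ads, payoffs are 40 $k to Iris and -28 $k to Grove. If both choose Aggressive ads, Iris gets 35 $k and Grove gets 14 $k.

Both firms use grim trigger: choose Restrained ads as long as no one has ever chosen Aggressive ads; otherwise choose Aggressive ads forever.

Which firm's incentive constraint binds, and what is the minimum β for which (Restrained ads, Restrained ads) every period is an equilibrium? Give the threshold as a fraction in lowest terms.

Iris's threshold: (40−39)/(40−35) = 1/5.
Grove's threshold: (68−52)/(68−14) = 8/27.
1/5 < 8/27, so Grove binds and β* = 8/27.

Grove; β ≥ 8/27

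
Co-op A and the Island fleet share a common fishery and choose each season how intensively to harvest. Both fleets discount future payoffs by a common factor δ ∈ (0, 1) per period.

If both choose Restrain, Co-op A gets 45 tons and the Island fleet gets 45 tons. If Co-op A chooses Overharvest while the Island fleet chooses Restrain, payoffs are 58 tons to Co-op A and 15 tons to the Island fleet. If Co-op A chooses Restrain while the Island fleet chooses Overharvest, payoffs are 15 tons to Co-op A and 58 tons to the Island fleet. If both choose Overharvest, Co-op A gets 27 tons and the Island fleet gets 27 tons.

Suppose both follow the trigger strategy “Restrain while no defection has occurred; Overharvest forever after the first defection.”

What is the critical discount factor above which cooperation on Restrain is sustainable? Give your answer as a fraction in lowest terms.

13/31

45/(1−δ) ≥ 58 + 27δ/(1−δ)
45 ≥ 58 − 31δ
δ ≥ 13/31.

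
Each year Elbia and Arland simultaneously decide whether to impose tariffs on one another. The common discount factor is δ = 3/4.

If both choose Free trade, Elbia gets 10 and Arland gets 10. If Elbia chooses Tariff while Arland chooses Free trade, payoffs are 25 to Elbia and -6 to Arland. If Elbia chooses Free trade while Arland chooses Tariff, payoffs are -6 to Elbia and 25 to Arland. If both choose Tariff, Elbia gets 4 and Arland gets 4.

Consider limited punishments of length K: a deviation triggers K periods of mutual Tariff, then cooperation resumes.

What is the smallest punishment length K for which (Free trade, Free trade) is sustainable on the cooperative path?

7

Need Σ_{k=1}^{K} δ^k ≥ (25−10)/(10−4) = 2.5000 at δ = 3/4.
At K = 6 the sum is 2.4661 < 2.5000; at K = 7 it is 2.5995 ≥ 2.5000.
So the minimum punishment length is K = 7.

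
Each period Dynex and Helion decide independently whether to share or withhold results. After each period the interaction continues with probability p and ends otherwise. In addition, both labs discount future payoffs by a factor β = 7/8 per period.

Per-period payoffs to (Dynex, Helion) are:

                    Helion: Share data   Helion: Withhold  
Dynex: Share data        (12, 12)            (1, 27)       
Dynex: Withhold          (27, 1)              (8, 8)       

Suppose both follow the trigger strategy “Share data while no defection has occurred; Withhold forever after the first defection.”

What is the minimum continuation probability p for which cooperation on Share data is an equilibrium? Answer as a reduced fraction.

120/133

Expected continuation weight on next period's payoff is β·p = 7/8·p, which plays the role of the discount factor.
Cooperation requires 7/8·p ≥ (27−12)/(27−8) = 15/19, hence p ≥ 120/133.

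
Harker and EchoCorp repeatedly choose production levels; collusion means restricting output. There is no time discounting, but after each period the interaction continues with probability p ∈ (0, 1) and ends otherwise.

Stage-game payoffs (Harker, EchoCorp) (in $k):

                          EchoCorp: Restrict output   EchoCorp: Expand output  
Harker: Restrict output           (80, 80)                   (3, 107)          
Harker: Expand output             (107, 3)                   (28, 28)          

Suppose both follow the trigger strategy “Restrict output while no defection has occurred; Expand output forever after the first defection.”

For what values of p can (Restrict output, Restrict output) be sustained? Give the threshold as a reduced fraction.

27/79

Expected cooperation value is 80 + p·80 + p²·80 + … = 80/(1−p); deviation gives 107 + p·28/(1−p).
80 ≥ 107(1−p) + 28p ⇒ 79p ≥ 27 ⇒ p ≥ 27/79.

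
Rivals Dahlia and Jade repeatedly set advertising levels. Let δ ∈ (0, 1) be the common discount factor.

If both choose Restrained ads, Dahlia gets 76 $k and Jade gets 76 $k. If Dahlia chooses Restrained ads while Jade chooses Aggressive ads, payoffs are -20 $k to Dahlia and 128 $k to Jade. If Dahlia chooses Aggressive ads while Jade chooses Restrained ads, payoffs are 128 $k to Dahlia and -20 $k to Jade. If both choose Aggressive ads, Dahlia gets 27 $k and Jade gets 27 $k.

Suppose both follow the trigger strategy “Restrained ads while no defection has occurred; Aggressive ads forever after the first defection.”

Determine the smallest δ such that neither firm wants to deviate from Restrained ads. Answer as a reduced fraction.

Under grim trigger the critical discount factor is (T−C)/(T−P) with T = 128, C = 76, P = 27.
δ* = (128−76)/(128−27) = 52/101.

52/101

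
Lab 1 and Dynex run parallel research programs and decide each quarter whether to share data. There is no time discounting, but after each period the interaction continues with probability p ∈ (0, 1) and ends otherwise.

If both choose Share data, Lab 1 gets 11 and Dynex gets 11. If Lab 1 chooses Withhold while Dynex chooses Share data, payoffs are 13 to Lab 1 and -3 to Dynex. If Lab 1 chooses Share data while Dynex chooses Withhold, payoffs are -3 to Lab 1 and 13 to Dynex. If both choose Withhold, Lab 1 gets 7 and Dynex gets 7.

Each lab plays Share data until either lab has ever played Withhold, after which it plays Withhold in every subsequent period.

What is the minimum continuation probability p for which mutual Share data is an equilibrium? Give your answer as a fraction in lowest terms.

1/3

Expected cooperation value is 11 + p·11 + p²·11 + … = 11/(1−p); deviation gives 13 + p·7/(1−p).
11 ≥ 13(1−p) + 7p ⇒ 6p ≥ 2 ⇒ p ≥ 2/6 = 1/3.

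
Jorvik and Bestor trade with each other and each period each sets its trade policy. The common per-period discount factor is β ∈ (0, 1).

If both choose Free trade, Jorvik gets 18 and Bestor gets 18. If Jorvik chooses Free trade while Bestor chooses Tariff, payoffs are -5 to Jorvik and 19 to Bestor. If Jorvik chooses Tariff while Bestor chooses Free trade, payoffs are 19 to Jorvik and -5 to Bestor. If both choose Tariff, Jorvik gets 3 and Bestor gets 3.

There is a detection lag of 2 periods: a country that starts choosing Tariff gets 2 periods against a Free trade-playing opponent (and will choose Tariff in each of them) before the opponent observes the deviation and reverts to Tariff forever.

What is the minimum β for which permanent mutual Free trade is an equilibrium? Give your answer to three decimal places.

0.250

Deviating for the 2 undetected periods gains 19−18 = 1 per period over cooperation, then loses 18−3 = 15 per period forever once punishment starts.
Gain: 1(1 + β + … + β^1); loss: 15·β^2/(1−β).
No profitable deviation ⇔ 1(1−β^2) ≤ 15·β^2, i.e. β^2 ≥ 1/(1+15) = 1/16.
Hence β ≥ (1/16)^(1/2) ≈ 0.250.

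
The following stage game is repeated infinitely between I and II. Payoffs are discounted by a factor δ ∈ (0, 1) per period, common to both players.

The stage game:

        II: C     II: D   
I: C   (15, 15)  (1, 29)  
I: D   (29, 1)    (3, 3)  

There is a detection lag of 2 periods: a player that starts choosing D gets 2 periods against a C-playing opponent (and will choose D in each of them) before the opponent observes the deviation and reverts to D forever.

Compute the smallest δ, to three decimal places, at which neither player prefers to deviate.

0.734

A deviator earns 29 for 2 periods, then 3 forever; cooperating earns 15 forever. Multiplying the IC by (1−δ):
15 ≥ 29(1−δ^2) + 3δ^2, so 26·δ^2 ≥ 14 and δ^2 ≥ 7/13.
δ ≥ (7/13)^(1/2) ≈ 0.734.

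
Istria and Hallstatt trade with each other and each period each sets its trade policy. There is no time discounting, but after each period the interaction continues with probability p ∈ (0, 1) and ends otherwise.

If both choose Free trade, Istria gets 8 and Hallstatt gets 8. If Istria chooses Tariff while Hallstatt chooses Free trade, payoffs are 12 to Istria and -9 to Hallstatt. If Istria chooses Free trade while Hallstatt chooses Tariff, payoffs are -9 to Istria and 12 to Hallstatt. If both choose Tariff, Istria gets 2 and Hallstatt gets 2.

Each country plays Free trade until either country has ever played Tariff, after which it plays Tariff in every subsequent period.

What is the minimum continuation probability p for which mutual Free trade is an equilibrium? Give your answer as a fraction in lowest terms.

2/5

Expected cooperation value is 8 + p·8 + p²·8 + … = 8/(1−p); deviation gives 12 + p·2/(1−p).
8 ≥ 12(1−p) + 2p ⇒ 10p ≥ 4 ⇒ p ≥ 4/10 = 2/5.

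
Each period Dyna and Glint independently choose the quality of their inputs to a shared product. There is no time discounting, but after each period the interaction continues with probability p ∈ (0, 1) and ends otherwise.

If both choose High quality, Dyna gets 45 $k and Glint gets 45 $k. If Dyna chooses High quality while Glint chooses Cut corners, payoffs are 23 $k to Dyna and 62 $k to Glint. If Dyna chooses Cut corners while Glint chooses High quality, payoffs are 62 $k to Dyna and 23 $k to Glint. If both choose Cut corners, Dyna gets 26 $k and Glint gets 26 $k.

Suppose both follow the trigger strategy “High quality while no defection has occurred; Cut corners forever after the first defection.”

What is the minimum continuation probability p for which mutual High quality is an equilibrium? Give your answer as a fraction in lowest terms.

With no time discounting, the continuation probability p plays the role of the discount factor.
Grim-trigger IC: 45/(1−p) ≥ 62 + 26p/(1−p) ⇒ p ≥ (62−45)/(62−26) = 17/36.

17/36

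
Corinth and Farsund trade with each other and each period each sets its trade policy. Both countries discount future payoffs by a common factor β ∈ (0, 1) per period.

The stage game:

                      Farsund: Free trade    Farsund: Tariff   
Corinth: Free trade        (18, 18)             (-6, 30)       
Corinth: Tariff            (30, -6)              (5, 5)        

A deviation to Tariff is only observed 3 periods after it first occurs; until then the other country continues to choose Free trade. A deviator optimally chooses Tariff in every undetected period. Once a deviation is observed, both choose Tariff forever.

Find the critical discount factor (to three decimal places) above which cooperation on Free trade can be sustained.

0.783

Deviating for the 3 undetected periods gains 30−18 = 12 per period over cooperation, then loses 18−5 = 13 per period forever once punishment starts.
Gain: 12(1 + β + … + β^2); loss: 13·β^3/(1−β).
No profitable deviation ⇔ 12(1−β^3) ≤ 13·β^3, i.e. β^3 ≥ 12/(12+13) = 12/25.
Hence β ≥ (12/25)^(1/3) ≈ 0.783.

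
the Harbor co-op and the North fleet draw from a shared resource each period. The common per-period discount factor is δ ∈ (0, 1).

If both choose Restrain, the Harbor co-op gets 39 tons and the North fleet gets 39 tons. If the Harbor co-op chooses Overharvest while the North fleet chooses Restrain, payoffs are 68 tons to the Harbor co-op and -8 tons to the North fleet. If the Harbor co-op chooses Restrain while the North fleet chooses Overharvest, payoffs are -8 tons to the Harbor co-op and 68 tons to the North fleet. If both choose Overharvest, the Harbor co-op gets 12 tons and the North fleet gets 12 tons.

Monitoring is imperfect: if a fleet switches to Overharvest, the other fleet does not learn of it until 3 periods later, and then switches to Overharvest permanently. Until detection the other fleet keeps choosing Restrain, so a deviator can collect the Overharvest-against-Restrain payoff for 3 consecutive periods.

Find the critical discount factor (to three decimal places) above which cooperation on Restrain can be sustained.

0.803

Deviating for the 3 undetected periods gains 68−39 = 29 per period over cooperation, then loses 39−12 = 27 per period forever once punishment starts.
Gain: 29(1 + δ + … + δ^2); loss: 27·δ^3/(1−δ).
No profitable deviation ⇔ 29(1−δ^3) ≤ 27·δ^3, i.e. δ^3 ≥ 29/(29+27) = 29/56.
Hence δ ≥ (29/56)^(1/3) ≈ 0.803.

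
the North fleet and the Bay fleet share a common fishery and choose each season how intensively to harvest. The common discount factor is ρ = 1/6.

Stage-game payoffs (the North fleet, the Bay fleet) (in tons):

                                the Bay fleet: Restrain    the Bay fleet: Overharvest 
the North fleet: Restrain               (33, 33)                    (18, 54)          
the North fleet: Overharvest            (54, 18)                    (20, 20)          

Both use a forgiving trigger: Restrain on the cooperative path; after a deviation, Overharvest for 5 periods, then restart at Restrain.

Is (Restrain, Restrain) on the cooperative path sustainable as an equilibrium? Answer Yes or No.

IC: ρ+…+ρ^5 ≥ (54−33)/(33−20) = 21/13.
At ρ = 1/6: partial sum = 0.2000 < 1.6154. Cooperation not sustainable.

No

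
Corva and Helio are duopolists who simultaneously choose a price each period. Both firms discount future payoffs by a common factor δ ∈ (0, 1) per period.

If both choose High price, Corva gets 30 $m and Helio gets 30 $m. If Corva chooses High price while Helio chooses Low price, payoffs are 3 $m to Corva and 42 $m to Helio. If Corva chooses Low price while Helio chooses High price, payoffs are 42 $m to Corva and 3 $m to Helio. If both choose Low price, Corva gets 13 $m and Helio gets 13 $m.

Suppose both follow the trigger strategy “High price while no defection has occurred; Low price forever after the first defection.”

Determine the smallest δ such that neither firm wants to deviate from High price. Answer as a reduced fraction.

12/29

Cooperation forever yields 30 each period: 30/(1−δ).
Deviating yields 42 once, then 13 forever: 42 + 13δ/(1−δ).
No profitable deviation requires 30/(1−δ) ≥ 42 + 13δ/(1−δ).
Multiplying by (1−δ): 30 ≥ 42(1−δ) + 13δ = 42 − 29δ.
So 29δ ≥ 12, i.e. δ ≥ 12/29.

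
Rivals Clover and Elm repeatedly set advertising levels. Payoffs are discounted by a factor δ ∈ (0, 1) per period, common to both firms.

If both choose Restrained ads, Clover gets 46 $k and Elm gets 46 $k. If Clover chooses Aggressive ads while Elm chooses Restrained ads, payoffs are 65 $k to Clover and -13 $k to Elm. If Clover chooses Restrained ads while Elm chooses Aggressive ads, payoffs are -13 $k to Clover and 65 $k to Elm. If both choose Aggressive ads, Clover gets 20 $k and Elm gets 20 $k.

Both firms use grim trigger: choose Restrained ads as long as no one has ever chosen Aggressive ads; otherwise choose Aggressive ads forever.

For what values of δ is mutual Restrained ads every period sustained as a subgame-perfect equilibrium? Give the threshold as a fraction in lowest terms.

Under grim trigger the critical discount factor is (T−C)/(T−P) with T = 65, C = 46, P = 20.
δ* = (65−46)/(65−20) = 19/45.

19/45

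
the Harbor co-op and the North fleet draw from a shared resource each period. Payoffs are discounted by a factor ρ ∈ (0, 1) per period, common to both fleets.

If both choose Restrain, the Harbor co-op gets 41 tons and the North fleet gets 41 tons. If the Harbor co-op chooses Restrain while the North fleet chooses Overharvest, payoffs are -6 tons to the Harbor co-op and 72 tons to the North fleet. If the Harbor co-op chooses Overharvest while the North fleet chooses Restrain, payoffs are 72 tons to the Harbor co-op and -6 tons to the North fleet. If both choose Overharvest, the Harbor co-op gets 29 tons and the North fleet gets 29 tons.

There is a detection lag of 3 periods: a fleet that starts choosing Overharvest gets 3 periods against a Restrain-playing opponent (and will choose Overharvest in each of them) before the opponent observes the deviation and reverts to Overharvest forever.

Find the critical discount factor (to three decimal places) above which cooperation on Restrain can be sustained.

The best deviation is to choose Overharvest for all 3 undetected periods, earning 72 each, then 29 forever once detected.
Deviation value: 72(1−ρ^3)/(1−ρ) + 29ρ^3/(1−ρ); cooperation value: 41/(1−ρ).
IC: 41 ≥ 72(1−ρ^3) + 29ρ^3 = 72 − 43ρ^3.
So ρ^3 ≥ 31/43, giving ρ ≥ (31/43)^(1/3) ≈ 0.897.

0.897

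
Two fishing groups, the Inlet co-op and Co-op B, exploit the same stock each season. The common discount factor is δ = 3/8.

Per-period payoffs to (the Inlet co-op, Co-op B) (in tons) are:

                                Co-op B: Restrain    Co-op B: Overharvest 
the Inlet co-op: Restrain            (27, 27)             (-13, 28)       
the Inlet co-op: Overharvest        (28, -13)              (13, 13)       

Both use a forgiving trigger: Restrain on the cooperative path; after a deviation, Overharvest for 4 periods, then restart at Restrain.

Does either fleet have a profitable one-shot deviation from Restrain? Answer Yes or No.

IC: δ+…+δ^4 ≥ (28−27)/(27−13) = 1/14.
At δ = 3/8: partial sum = 0.5881 ≥ 0.0714. Cooperation sustainable.

No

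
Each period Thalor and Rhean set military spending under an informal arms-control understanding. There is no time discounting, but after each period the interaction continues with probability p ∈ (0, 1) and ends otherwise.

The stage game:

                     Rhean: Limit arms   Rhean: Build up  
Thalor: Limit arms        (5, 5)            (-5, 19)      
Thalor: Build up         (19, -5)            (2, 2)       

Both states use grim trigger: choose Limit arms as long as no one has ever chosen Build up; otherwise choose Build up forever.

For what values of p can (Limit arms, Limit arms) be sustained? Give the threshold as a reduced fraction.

With no time discounting, the continuation probability p plays the role of the discount factor.
Grim-trigger IC: 5/(1−p) ≥ 19 + 2p/(1−p) ⇒ p ≥ (19−5)/(19−2) = 14/17.

14/17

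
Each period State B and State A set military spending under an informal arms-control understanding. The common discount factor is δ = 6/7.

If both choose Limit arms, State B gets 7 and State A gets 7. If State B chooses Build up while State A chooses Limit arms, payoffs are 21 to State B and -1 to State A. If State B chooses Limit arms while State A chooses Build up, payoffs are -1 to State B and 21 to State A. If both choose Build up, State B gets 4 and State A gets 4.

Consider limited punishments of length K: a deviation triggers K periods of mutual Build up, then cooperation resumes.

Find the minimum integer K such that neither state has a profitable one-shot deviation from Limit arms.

No profitable deviation requires (7−4)(δ+…+δ^K) ≥ 21−7, i.e. δ+…+δ^K ≥ 14/3 ≈ 4.6667.
With δ = 6/7, the partial sums are K=1: 0.8571, K=2: 1.5918, …, K=8: 4.2519, K=9: 4.5016, K=10: 4.7157.
K = 10 is the first length at which the sum reaches 4.6667.

10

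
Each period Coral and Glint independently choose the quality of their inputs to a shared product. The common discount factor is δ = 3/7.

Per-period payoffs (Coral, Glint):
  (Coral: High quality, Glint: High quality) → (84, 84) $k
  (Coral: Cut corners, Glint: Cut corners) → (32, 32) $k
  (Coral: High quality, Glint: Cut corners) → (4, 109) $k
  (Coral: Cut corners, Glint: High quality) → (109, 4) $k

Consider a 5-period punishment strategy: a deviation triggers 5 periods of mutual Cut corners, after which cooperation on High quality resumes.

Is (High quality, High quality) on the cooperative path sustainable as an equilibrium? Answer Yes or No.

Yes

IC: δ+…+δ^5 ≥ (109−84)/(84−32) = 25/52.
At δ = 3/7: partial sum = 0.7392 ≥ 0.4808. Cooperation sustainable.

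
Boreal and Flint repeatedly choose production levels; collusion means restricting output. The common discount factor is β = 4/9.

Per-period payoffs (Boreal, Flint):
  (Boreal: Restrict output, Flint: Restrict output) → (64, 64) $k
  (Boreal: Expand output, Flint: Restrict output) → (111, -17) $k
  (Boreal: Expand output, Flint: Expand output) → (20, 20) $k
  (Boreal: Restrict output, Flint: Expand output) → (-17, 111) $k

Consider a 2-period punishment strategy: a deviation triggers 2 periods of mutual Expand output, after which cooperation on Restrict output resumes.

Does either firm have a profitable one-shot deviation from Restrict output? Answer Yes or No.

Yes

Comparing payoff streams over the 3 periods until play realigns: cooperate → 64(1+β+…+β^2); deviate → 111 + 20(β+…+β^2).
Cooperation is sustained iff (64−20)(β+…+β^2) ≥ 111−64.
β+…+β^2 = 4/9·(1−(4/9)^2)/(1−4/9) = 0.6420, and (111−64)/(64−20) = 1.0682.
0.6420 < 1.0682, so cooperation is not sustainable.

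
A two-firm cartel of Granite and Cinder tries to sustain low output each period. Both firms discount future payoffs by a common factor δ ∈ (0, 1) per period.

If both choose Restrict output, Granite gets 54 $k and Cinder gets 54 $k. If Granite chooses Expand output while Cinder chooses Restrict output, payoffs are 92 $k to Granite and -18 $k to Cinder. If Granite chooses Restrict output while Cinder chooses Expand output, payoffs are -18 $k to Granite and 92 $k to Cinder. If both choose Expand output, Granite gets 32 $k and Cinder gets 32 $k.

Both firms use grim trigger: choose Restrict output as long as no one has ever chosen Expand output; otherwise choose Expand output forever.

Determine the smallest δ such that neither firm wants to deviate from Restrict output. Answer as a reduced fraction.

54/(1−δ) ≥ 92 + 32δ/(1−δ)
54 ≥ 92 − 60δ
δ ≥ 38/60 = 19/30.

19/30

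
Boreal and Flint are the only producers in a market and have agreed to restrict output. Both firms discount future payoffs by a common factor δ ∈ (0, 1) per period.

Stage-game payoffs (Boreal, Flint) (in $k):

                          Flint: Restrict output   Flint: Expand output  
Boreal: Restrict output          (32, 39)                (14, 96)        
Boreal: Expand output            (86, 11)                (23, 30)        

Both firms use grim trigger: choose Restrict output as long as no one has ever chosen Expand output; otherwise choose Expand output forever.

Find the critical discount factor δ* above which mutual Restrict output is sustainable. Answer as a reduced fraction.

Boreal's threshold: (86−32)/(86−23) = 6/7.
Flint's threshold: (96−39)/(96−30) = 19/22.
6/7 < 19/22, so Flint binds and δ* = 19/22.

19/22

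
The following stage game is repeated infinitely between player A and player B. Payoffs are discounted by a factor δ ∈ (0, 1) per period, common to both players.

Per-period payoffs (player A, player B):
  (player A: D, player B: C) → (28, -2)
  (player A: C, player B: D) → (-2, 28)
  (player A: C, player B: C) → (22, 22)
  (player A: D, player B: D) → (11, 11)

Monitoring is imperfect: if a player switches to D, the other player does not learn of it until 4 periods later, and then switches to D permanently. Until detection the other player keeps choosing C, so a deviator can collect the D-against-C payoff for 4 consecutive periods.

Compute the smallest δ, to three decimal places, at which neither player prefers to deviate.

0.771

Deviating for the 4 undetected periods gains 28−22 = 6 per period over cooperation, then loses 22−11 = 11 per period forever once punishment starts.
Gain: 6(1 + δ + … + δ^3); loss: 11·δ^4/(1−δ).
No profitable deviation ⇔ 6(1−δ^4) ≤ 11·δ^4, i.e. δ^4 ≥ 6/(6+11) = 6/17.
Hence δ ≥ (6/17)^(1/4) ≈ 0.771.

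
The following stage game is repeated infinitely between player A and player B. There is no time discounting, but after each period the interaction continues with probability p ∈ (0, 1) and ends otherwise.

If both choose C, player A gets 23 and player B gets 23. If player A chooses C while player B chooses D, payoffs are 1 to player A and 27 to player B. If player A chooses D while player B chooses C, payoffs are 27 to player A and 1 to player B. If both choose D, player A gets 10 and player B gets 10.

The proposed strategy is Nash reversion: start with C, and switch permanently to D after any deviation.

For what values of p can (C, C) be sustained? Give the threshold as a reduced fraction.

With no time discounting, the continuation probability p plays the role of the discount factor.
Grim-trigger IC: 23/(1−p) ≥ 27 + 10p/(1−p) ⇒ p ≥ (27−23)/(27−10) = 4/17.

4/17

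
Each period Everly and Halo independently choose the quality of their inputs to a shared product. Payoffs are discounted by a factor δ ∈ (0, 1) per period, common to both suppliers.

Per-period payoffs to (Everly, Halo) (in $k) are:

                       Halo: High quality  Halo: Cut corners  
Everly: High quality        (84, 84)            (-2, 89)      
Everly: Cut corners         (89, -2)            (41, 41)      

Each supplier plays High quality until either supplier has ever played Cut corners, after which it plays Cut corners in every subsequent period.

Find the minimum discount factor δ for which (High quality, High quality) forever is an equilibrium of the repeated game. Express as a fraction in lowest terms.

Under grim trigger the critical discount factor is (T−C)/(T−P) with T = 89, C = 84, P = 41.
δ* = (89−84)/(89−41) = 5/48.

5/48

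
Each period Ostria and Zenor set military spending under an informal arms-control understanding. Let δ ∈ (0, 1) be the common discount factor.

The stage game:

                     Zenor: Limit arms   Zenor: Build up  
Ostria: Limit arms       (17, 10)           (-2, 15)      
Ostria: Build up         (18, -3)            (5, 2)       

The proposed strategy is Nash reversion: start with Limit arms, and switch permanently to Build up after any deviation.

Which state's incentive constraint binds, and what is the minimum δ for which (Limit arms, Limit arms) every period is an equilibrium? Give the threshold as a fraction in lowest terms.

Zenor; δ ≥ 5/13

Ostria: cooperation gives 17 each period; deviation gives 18 once then 5 forever.
  17/(1−δ) ≥ 18 + 5δ/(1−δ) ⇒ δ ≥ 1/13.
Zenor: cooperation gives 10 each period; deviation gives 15 once then 2 forever.
  δ ≥ 5/13.
Both must hold, so the binding constraint is Zenor's: δ ≥ 5/13.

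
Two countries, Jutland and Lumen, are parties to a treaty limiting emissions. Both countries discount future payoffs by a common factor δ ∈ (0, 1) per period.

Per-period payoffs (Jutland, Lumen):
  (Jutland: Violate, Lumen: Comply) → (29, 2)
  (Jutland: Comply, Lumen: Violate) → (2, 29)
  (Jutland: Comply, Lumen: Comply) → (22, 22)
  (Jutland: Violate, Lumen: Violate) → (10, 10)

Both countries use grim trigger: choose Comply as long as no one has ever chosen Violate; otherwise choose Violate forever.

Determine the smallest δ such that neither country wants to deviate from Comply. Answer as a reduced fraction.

Under grim trigger the critical discount factor is (T−C)/(T−P) with T = 29, C = 22, P = 10.
δ* = (29−22)/(29−10) = 7/19.

7/19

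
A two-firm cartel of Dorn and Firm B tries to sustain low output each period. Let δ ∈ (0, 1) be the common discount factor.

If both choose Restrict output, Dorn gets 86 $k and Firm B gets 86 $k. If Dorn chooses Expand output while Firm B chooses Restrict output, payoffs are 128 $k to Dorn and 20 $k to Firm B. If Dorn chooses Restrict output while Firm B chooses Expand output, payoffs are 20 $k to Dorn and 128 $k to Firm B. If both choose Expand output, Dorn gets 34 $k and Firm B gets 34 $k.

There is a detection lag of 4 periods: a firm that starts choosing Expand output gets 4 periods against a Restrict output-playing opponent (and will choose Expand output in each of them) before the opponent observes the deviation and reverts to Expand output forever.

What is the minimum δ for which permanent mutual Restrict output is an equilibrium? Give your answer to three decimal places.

0.818

Deviating for the 4 undetected periods gains 128−86 = 42 per period over cooperation, then loses 86−34 = 52 per period forever once punishment starts.
Gain: 42(1 + δ + … + δ^3); loss: 52·δ^4/(1−δ).
No profitable deviation ⇔ 42(1−δ^4) ≤ 52·δ^4, i.e. δ^4 ≥ 42/(42+52) = 21/47.
Hence δ ≥ (21/47)^(1/4) ≈ 0.818.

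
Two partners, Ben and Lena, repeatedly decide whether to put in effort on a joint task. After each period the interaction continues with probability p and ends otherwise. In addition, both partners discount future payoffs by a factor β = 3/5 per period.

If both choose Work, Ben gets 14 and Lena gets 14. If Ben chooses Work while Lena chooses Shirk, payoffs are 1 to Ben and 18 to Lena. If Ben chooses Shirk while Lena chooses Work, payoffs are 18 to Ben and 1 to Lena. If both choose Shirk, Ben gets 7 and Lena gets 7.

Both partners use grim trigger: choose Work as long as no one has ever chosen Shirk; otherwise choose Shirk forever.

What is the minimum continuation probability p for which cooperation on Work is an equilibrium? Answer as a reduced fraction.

With continuation probability p and discount β, the effective per-period discount factor is βp.
Grim-trigger IC: βp ≥ (18−14)/(18−7) = 4/11.
So p ≥ (4/11)/(3/5) = 20/33.

20/33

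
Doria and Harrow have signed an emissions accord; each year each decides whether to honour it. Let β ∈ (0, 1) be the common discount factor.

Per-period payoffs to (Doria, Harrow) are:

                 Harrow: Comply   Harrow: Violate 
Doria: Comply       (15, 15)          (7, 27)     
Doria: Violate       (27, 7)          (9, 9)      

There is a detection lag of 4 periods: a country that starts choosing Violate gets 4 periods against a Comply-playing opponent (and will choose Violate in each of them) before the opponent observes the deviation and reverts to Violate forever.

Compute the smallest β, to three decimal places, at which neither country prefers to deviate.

The best deviation is to choose Violate for all 4 undetected periods, earning 27 each, then 9 forever once detected.
Deviation value: 27(1−β^4)/(1−β) + 9β^4/(1−β); cooperation value: 15/(1−β).
IC: 15 ≥ 27(1−β^4) + 9β^4 = 27 − 18β^4.
So β^4 ≥ 12/18 = 2/3, giving β ≥ (2/3)^(1/4) ≈ 0.904.

0.904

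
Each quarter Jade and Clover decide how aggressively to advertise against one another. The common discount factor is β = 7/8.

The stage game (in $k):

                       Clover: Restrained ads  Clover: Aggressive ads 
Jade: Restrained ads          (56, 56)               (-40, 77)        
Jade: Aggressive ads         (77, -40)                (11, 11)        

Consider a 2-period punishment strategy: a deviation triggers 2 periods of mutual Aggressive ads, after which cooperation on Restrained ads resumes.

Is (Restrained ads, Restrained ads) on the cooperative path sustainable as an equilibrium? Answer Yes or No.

Yes

Comparing payoff streams over the 3 periods until play realigns: cooperate → 56(1+β+…+β^2); deviate → 77 + 11(β+…+β^2).
Cooperation is sustained iff (56−11)(β+…+β^2) ≥ 77−56.
β+…+β^2 = 7/8·(1−(7/8)^2)/(1−7/8) = 1.6406, and (77−56)/(56−11) = 0.4667.
1.6406 ≥ 0.4667, so cooperation is sustainable.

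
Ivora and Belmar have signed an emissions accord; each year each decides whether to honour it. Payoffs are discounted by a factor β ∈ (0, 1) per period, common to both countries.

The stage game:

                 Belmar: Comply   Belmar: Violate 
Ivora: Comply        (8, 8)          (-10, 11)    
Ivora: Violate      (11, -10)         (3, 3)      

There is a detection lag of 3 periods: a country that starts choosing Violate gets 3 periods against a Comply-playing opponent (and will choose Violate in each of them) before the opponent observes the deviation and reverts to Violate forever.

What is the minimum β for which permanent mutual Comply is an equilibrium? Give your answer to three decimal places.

Deviating for the 3 undetected periods gains 11−8 = 3 per period over cooperation, then loses 8−3 = 5 per period forever once punishment starts.
Gain: 3(1 + β + … + β^2); loss: 5·β^3/(1−β).
No profitable deviation ⇔ 3(1−β^3) ≤ 5·β^3, i.e. β^3 ≥ 3/(3+5) = 3/8.
Hence β ≥ (3/8)^(1/3) ≈ 0.721.

0.721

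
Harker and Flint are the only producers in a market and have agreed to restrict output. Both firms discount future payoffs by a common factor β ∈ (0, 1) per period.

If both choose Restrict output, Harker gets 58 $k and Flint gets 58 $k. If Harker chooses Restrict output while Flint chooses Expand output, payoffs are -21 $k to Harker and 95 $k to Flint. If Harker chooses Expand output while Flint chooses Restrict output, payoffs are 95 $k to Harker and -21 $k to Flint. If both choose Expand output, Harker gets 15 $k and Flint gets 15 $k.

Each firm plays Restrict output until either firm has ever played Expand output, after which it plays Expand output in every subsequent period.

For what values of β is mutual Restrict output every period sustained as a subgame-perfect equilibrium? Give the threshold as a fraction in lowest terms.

58/(1−β) ≥ 95 + 15β/(1−β)
58 ≥ 95 − 80β
β ≥ 37/80.

37/80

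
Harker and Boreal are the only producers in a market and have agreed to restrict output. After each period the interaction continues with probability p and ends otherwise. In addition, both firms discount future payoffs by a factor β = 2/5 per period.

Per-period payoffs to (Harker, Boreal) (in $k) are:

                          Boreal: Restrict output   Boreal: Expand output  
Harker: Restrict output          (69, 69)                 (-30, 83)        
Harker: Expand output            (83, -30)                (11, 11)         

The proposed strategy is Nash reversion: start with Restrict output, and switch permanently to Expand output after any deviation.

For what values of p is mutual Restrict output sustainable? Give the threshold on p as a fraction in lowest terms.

Expected continuation weight on next period's payoff is β·p = 2/5·p, which plays the role of the discount factor.
Cooperation requires 2/5·p ≥ (83−69)/(83−11) = 7/36, hence p ≥ 35/72.

35/72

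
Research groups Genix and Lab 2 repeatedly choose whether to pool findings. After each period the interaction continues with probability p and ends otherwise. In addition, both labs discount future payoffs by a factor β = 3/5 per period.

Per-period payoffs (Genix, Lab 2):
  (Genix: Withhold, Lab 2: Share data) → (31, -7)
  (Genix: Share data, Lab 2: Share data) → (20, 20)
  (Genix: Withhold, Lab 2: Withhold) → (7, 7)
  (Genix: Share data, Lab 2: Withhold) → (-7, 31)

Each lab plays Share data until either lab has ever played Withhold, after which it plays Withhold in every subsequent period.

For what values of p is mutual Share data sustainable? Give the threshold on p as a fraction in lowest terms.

With continuation probability p and discount β, the effective per-period discount factor is βp.
Grim-trigger IC: βp ≥ (31−20)/(31−7) = 11/24.
So p ≥ (11/24)/(3/5) = 55/72.

55/72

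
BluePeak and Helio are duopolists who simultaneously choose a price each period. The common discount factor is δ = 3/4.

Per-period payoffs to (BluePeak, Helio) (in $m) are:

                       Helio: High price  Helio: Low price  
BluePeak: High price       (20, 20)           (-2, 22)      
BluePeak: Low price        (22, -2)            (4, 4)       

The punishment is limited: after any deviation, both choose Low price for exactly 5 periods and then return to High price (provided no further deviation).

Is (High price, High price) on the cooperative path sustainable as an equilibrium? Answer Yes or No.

IC: δ+…+δ^5 ≥ (22−20)/(20−4) = 1/8.
At δ = 3/4: partial sum = 2.2881 ≥ 0.1250. Cooperation sustainable.

Yes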